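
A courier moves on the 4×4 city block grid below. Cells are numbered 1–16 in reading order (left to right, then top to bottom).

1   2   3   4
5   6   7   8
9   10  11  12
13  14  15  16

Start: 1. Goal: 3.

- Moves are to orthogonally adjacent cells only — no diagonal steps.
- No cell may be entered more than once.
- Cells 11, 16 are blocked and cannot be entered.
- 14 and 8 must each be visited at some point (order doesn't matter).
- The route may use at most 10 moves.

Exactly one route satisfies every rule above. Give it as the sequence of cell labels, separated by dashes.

The budget equals the shortest possible length, so every move has to be on a shortest route through the required cells.
Route from 1: down 3 to 13, right 1 to 14, up 2 to 6, right 2 to 8, up 1 to 4, left 1 to 3 — 10 moves in all.
Check: all required cells visited; 10 ≤ 10 moves.

1 - 5 - 9 - 13 - 14 - 10 - 6 - 7 - 8 - 4 - 3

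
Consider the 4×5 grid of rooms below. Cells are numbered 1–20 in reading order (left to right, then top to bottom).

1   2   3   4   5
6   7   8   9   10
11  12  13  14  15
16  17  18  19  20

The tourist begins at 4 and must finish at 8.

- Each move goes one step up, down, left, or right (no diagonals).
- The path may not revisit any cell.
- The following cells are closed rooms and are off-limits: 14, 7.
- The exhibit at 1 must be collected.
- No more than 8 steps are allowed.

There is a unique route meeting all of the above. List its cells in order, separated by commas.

The 8-move cap with required stops at 1 leaves no slack for detours.
Route from 4: left 3 to 1, down 2 to 11, right 2 to 13, up 1 to 8 — 8 moves in all.
Check: all required cells visited; 8 ≤ 8 moves.

4, 3, 2, 1, 6, 11, 12, 13, 8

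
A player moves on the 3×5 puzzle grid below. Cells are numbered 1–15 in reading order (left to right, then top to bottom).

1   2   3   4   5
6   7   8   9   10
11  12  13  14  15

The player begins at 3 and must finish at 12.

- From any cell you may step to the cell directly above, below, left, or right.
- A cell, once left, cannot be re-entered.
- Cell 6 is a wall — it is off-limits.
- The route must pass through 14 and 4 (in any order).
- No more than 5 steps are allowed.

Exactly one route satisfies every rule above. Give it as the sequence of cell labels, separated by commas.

3, 4, 9, 14, 13, 12

The budget equals the shortest possible length, so every move has to be on a shortest route through the required cells.
Route from 3: right to 4, 2× down (reaching 14), 2× left (reaching 12) — 5 moves in all.
Check: all required cells visited; 5 ≤ 5 moves.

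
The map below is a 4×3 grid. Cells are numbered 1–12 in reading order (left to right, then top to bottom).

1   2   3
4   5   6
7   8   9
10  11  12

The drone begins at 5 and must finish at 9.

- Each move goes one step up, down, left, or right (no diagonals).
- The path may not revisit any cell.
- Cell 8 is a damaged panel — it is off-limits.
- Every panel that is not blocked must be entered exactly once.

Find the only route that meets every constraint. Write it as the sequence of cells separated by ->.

5 -> 6 -> 3 -> 2 -> 1 -> 4 -> 7 -> 10 -> 11 -> 12 -> 9

Need to visit all 11 open cells exactly once, starting at 5 and ending at 9.
Route from 5: right to 6, up to 3, 2× left (reaching 1), 3× down (reaching 10), 2× right (reaching 12), up to 9 — 10 moves in all.
Check: all 11 open cells covered.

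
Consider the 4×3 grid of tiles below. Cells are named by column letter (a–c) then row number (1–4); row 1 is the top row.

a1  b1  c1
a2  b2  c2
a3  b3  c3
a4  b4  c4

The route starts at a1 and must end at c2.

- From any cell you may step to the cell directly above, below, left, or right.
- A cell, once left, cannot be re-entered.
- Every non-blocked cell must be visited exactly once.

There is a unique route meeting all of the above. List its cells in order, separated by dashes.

Need to visit all 12 open cells exactly once, starting at a1 and ending at c2.
Cell c4 has only two open neighbours (c3 and b4), so the path must pass straight through it: one of those is the cell it's entered from and the other is where it exits.
Route from a1: down 3 to a4, right 2 to c4, up 1 to c3, left 1 to b3, up 2 to b1, right 1 to c1, down 1 to c2 — 11 moves in all.
Check: all 12 open cells covered.

a1 - a2 - a3 - a4 - b4 - c4 - c3 - b3 - b2 - b1 - c1 - c2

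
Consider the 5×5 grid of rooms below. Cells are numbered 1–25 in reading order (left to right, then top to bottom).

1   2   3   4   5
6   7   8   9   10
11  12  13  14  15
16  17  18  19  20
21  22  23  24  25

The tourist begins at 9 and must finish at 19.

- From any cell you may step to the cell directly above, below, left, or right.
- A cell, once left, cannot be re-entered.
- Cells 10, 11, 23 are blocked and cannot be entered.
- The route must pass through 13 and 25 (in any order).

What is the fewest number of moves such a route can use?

Any route passes through 13 and 25 in some order between 9 and 19. Summing Manhattan distances along each leg and taking the cheapest ordering (9 → 13 → 25 → 19) gives a lower bound of 2 + 4 + 2 = 8 moves.
A route of 8 moves achieves this: 9 → 8 → 13 → 14 → 15 → 20 → 25 → 24 → 19.
Since 8 matches the lower bound, it is optimal.

8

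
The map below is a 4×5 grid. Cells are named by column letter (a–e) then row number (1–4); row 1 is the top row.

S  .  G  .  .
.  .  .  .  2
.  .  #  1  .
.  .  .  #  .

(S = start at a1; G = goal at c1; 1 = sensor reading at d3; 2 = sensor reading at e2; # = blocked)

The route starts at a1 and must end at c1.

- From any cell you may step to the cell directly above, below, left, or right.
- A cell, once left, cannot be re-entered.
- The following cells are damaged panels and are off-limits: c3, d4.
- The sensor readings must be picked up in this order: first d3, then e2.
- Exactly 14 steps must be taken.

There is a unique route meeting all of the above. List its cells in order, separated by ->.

a1 -> a2 -> a3 -> a4 -> b4 -> b3 -> b2 -> c2 -> d2 -> d3 -> e3 -> e2 -> e1 -> d1 -> c1

The waypoints must appear in the order d3, e2, with no cell reused.
Route from a1: down 3 to a4, right 1 to b4, up 2 to b2, right 2 to d2, down 1 to d3, right 1 to e3, up 2 to e1, left 2 to c1 — 14 moves in all.
Check: order respected (1 at step 9, 2 at step 11); 14 moves as required.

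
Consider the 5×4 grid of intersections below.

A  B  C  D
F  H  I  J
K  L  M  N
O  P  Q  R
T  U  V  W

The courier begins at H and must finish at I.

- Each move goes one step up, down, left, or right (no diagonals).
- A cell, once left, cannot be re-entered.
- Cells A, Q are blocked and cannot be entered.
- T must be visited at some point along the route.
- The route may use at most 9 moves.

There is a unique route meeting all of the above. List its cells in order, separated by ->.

H -> F -> K -> O -> T -> U -> P -> L -> M -> I

The 9-move cap with required stops at T leaves no slack for detours.
Route from H: left 1 to F, down 3 to T, right 1 to U, up 2 to L, right 1 to M, up 1 to I — 9 moves in all.
Check: all required cells visited; 9 ≤ 9 moves.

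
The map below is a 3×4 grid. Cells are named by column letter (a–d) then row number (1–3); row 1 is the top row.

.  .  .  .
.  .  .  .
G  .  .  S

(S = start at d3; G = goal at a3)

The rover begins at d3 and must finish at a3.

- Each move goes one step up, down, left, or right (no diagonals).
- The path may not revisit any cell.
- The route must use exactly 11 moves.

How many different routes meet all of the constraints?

Need simple routes of exactly 11 moves from d3 to a3 (Manhattan distance 3, so 4 moves are spent on a detour and 4 undoing it).
Enumerating: d3 d2 d1 c1 c2 c3 b3 b2 b1 a1 a2 a3 | d3 d2 d1 c1 b1 a1 a2 b2 c2 c3 b3 a3 | d3 c3 c2 d2 d1 c1 b1 a1 a2 b2 b3 a3 | d3 c3 b3 b2 c2 d2 d1 c1 b1 a1 a2 a3.
That gives 4 routes.

4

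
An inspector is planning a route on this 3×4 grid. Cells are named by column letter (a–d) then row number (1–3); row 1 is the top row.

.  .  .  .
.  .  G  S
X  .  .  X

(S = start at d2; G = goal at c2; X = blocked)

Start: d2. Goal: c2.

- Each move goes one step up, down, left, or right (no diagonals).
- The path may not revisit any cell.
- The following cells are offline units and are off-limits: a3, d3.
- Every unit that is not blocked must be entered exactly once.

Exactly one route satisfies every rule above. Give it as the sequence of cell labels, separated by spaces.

Need to visit all 10 open cells exactly once, starting at d2 and ending at c2.
Cell a2 has only two open neighbours (a1 and b2), so the path must pass straight through it: one of those is the cell it's entered from and the other is where it exits.
Route from d2: up 1 to d1, left 3 to a1, down 1 to a2, right 1 to b2, down 1 to b3, right 1 to c3, up 1 to c2 — 9 moves in all.
Check: all 10 open cells covered.

d2 d1 c1 b1 a1 a2 b2 b3 c3 c2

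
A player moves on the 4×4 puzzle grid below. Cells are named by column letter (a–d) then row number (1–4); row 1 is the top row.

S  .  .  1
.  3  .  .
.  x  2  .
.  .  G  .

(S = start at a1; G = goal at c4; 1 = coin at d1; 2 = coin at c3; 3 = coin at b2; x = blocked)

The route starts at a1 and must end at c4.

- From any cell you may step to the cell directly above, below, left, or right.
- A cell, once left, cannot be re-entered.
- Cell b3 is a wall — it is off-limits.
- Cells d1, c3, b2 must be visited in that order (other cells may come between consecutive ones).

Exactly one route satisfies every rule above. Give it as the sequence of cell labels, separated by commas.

a1, b1, c1, d1, d2, d3, c3, c2, b2, a2, a3, a4, b4, c4

The waypoints must appear in the order d1, c3, b2, with no cell reused.
Route from a1: right 3 to d1, down 2 to d3, left 1 to c3, up 1 to c2, left 2 to a2, down 2 to a4, right 2 to c4 — 13 moves in all.
Check: order respected (1 at step 3, 2 at step 6, 3 at step 8).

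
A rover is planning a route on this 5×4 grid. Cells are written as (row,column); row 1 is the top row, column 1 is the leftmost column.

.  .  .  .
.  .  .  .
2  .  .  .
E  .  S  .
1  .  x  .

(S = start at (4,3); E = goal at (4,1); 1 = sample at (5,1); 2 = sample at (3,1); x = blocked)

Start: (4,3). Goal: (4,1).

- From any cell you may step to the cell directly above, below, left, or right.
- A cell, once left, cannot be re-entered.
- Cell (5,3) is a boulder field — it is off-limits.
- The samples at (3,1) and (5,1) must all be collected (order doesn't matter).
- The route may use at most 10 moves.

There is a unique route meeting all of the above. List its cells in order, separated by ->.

The budget equals the shortest possible length, so every move has to be on a shortest route through the required cells.
Route from (4,3): 2× up (reaching (2,3)), 2× left (reaching (2,1)), down to (3,1), right to (3,2), 2× down (reaching (5,2)), left to (5,1), up to (4,1) — 10 moves in all.
Check: all required cells visited; 10 ≤ 10 moves.

(4,3) -> (3,3) -> (2,3) -> (2,2) -> (2,1) -> (3,1) -> (3,2) -> (4,2) -> (5,2) -> (5,1) -> (4,1)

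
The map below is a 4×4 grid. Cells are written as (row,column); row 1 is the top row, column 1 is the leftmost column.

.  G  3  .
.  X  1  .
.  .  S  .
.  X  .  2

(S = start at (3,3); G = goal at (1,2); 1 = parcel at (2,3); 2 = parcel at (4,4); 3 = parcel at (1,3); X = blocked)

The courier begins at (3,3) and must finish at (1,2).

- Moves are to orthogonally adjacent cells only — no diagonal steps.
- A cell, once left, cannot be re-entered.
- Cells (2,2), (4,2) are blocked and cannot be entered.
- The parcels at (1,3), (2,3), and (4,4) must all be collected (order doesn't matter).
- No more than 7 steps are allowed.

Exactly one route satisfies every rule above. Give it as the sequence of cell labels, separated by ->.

Any route must reach (1,3), (2,3), and (4,4) and still end at (1,2) within 7 moves, so the order of the required stops is forced.
Route from (3,3): down 1 to (4,3), right 1 to (4,4), up 2 to (2,4), left 1 to (2,3), up 1 to (1,3), left 1 to (1,2) — 7 moves in all.
Check: all required cells visited; 7 ≤ 7 moves.

(3,3) -> (4,3) -> (4,4) -> (3,4) -> (2,4) -> (2,3) -> (1,3) -> (1,2)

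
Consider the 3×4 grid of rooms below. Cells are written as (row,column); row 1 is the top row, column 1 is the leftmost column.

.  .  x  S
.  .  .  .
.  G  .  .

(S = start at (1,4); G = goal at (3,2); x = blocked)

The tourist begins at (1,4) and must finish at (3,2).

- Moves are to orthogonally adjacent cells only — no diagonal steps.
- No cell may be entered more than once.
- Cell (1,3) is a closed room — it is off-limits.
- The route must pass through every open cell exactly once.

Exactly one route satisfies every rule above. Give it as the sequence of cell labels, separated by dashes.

Need to visit all 11 open cells exactly once, starting at (1,4) and ending at (3,2).
Cell (3,1) has only two open neighbours ((2,1) and (3,2)), so the path must pass straight through it: one of those is the cell it's entered from and the other is where it exits.
Route from (1,4): down 2 to (3,4), left 1 to (3,3), up 1 to (2,3), left 1 to (2,2), up 1 to (1,2), left 1 to (1,1), down 2 to (3,1), right 1 to (3,2) — 10 moves in all.
Check: all 11 open cells covered.

(1,4) - (2,4) - (3,4) - (3,3) - (2,3) - (2,2) - (1,2) - (1,1) - (2,1) - (3,1) - (3,2)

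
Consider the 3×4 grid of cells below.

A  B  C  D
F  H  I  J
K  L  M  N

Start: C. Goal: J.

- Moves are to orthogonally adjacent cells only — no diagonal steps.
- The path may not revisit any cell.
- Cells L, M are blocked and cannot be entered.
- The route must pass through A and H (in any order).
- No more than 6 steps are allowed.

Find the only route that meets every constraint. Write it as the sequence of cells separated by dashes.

Any route must reach A and H and still end at J within 6 moves, so the order of the required stops is forced.
Route from C: 2× left (reaching A), down to F, 3× right (reaching J) — 6 moves in all.
Check: all required cells visited; 6 ≤ 6 moves.

C - B - A - F - H - I - J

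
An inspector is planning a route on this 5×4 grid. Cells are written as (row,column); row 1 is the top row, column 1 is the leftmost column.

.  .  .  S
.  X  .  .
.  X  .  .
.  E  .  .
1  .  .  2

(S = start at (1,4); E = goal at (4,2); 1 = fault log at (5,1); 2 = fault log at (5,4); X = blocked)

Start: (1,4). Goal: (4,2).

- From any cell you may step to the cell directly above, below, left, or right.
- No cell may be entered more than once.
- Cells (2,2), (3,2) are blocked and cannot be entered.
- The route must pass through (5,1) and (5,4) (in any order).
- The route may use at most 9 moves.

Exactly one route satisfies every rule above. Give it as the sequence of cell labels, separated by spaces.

(1,4) (2,4) (3,4) (4,4) (5,4) (5,3) (5,2) (5,1) (4,1) (4,2)

The 9-move cap with required stops at (5,1), (5,4) leaves no slack for detours.
Route from (1,4): 4× down (reaching (5,4)), 3× left (reaching (5,1)), up to (4,1), right to (4,2) — 9 moves in all.
Check: all required cells visited; 9 ≤ 9 moves.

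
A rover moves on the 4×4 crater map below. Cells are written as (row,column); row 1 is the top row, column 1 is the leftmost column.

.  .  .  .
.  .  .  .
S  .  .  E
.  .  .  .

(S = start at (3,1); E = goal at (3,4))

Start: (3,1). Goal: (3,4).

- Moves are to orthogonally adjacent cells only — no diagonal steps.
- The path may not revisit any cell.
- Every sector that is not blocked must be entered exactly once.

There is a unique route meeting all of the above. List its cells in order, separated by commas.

Need to visit all 16 open cells exactly once, starting at (3,1) and ending at (3,4).
Cell (1,4) has only two open neighbours ((2,4) and (1,3)), so the path must pass straight through it: one of those is the cell it's entered from and the other is where it exits.
Route from (3,1): down to (4,1), right to (4,2), 2× up (reaching (2,2)), left to (2,1), up to (1,1), 3× right (reaching (1,4)), down to (2,4), left to (2,3), 2× down (reaching (4,3)), right to (4,4), up to (3,4) — 15 moves in all.
Check: all 16 open cells covered.

(3,1), (4,1), (4,2), (3,2), (2,2), (2,1), (1,1), (1,2), (1,3), (1,4), (2,4), (2,3), (3,3), (4,3), (4,4), (3,4)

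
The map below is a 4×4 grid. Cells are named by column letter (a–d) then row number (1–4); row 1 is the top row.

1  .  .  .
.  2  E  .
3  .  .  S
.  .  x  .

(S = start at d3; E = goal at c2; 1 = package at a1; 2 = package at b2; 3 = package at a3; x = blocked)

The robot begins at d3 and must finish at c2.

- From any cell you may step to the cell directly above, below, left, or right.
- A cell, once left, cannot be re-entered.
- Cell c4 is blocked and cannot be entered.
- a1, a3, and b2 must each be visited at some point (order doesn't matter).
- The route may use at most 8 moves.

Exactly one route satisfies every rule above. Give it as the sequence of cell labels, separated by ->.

d3 -> c3 -> b3 -> a3 -> a2 -> a1 -> b1 -> b2 -> c2

The budget equals the shortest possible length, so every move has to be on a shortest route through the required cells.
Route from d3: left 3 to a3, up 2 to a1, right 1 to b1, down 1 to b2, right 1 to c2 — 8 moves in all.
Check: all required cells visited; 8 ≤ 8 moves.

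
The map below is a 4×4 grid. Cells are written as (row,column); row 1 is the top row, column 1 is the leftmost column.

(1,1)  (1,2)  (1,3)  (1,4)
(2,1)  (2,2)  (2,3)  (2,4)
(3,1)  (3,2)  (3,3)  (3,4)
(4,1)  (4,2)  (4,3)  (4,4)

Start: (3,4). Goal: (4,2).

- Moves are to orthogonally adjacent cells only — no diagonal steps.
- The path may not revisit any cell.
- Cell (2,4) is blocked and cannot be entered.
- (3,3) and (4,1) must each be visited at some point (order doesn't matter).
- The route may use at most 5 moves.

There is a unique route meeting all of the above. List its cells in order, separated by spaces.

(3,4) (3,3) (3,2) (3,1) (4,1) (4,2)

Any route must reach (3,3) and (4,1) and still end at (4,2) within 5 moves, so the order of the required stops is forced.
Route from (3,4): 3× left (reaching (3,1)), down to (4,1), right to (4,2) — 5 moves in all.
Check: all required cells visited; 5 ≤ 5 moves.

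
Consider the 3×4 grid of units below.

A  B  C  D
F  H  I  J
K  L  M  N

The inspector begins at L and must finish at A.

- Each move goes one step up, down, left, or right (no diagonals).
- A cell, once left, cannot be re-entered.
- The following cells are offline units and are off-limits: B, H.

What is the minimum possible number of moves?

The Manhattan distance from L to A is |3−1| + |2−1| = 3, so at least 3 moves are needed.
A route of 3 moves achieves this: L → K → F → A.
Since 3 matches the lower bound, it is optimal.

3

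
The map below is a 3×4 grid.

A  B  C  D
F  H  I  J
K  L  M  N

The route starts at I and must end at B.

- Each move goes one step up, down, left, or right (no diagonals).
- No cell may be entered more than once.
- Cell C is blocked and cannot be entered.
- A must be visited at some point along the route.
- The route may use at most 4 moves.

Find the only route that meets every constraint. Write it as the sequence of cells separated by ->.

The 4-move cap with required stops at A leaves no slack for detours.
Route from I: left 2 to F, up 1 to A, right 1 to B — 4 moves in all.
Check: all required cells visited; 4 ≤ 4 moves.

I -> H -> F -> A -> B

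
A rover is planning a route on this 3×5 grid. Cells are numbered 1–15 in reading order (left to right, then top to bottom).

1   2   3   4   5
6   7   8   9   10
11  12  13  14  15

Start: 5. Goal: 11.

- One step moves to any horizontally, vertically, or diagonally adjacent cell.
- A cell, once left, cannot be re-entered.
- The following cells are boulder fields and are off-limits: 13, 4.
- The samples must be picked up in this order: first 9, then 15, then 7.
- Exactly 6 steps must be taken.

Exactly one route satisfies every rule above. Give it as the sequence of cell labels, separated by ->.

5 -> 9 -> 15 -> 14 -> 8 -> 7 -> 11

The waypoints must appear in the order 9, 15, 7, with no cell reused.
Route from 5: down-left 1 to 9, down-right 1 to 15, left 1 to 14, up-left 1 to 8, left 1 to 7, down-left 1 to 11 — 6 moves in all.
Check: order respected (9 at step 1, 15 at step 2, 7 at step 5); 6 moves as required.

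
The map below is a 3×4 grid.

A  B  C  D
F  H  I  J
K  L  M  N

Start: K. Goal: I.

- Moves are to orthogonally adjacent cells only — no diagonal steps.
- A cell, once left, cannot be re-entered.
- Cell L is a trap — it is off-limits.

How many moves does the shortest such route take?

The Manhattan distance from K to I is |3−2| + |1−3| = 3, so at least 3 moves are needed.
A route of 3 moves achieves this: K → F → H → I.
Since 3 matches the lower bound, it is optimal.

3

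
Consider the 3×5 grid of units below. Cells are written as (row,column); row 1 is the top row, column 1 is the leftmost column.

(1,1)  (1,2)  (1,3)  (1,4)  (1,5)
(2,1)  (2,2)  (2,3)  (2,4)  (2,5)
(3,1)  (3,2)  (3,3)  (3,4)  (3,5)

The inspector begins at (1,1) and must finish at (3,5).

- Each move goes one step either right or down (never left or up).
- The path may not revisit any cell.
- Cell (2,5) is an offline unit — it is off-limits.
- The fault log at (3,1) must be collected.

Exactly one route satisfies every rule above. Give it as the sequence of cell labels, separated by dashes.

Moves only go right or down, so the column and row indices never decrease.
Route from (1,1): 2× down (reaching (3,1)), 4× right (reaching (3,5)) — 6 moves in all.
Check: all required cells visited.

(1,1) - (2,1) - (3,1) - (3,2) - (3,3) - (3,4) - (3,5)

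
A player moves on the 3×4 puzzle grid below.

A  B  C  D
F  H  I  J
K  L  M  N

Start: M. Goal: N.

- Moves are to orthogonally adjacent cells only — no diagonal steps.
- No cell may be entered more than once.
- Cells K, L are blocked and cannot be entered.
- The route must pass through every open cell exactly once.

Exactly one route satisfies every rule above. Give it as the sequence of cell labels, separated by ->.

Need to visit all 10 open cells exactly once, starting at M and ending at N.
Cell F has only two open neighbours (A and H), so the path must pass straight through it: one of those is the cell it's entered from and the other is where it exits.
Route from M: up 1 to I, left 2 to F, up 1 to A, right 3 to D, down 2 to N — 9 moves in all.
Check: all 10 open cells covered.

M -> I -> H -> F -> A -> B -> C -> D -> J -> N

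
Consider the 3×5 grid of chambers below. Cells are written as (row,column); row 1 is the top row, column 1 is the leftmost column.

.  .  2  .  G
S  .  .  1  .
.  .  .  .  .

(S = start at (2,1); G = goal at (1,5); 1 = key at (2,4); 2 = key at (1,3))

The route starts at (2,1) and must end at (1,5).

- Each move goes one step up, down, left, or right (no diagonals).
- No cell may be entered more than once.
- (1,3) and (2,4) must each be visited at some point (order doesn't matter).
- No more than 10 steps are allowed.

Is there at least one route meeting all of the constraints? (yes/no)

yes

One route that works: (2,1) → (1,1) → (1,2) → (1,3) → (2,3) → (2,4) → (1,4) → (1,5).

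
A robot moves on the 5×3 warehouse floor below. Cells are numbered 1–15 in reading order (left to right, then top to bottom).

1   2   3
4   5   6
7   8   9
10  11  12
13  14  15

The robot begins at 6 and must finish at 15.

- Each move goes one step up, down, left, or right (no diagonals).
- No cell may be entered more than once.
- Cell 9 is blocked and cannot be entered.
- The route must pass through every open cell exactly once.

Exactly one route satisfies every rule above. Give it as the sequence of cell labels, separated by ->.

6 -> 3 -> 2 -> 1 -> 4 -> 5 -> 8 -> 7 -> 10 -> 13 -> 14 -> 11 -> 12 -> 15

Need to visit all 14 open cells exactly once, starting at 6 and ending at 15.
Cell 3 has only two open neighbours (6 and 2), so the path must pass straight through it: one of those is the cell it's entered from and the other is where it exits.
Route from 6: up 1 to 3, left 2 to 1, down 1 to 4, right 1 to 5, down 1 to 8, left 1 to 7, down 2 to 13, right 1 to 14, up 1 to 11, right 1 to 12, down 1 to 15 — 13 moves in all.
Check: all 14 open cells covered.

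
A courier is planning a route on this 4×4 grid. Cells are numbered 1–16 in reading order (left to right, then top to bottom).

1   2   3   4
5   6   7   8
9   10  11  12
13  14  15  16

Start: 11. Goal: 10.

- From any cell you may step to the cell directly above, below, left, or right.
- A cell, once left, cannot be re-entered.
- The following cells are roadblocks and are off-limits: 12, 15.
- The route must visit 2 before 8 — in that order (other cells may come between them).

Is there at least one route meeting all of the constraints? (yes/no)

Ignoring the required order, 6 revisit-free routes from 11 to 10 pass through all of 2 and 8; the waypoint orders that occur are 8 → 2 (6) — never 2 → 8.

no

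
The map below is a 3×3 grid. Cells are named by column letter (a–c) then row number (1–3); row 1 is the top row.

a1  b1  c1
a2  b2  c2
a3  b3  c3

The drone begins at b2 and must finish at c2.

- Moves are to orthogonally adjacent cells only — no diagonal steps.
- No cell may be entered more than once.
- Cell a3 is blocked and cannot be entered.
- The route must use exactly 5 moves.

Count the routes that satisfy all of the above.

1

Need simple routes of exactly 5 moves from b2 to c2 (Manhattan distance 1, so 2 moves are spent on a detour and 2 undoing it).
Enumerating: b2 a2 a1 b1 c1 c2.
That gives 1 route.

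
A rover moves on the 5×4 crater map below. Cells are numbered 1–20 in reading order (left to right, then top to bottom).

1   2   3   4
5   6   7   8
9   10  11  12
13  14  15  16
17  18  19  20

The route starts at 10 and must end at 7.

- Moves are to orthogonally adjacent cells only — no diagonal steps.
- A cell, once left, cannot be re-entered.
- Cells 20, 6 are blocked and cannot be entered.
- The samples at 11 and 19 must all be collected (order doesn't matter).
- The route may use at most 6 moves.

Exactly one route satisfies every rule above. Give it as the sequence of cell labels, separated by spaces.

The budget equals the shortest possible length, so every move has to be on a shortest route through the required cells.
Route from 10: 2× down (reaching 18), right to 19, 3× up (reaching 7) — 6 moves in all.
Check: all required cells visited; 6 ≤ 6 moves.

10 14 18 19 15 11 7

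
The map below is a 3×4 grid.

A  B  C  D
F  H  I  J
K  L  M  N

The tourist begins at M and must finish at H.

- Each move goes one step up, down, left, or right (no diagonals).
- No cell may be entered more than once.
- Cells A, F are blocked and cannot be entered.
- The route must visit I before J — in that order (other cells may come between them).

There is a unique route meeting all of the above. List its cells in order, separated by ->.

M -> I -> J -> D -> C -> B -> H

The waypoints must appear in the order I, J, with no cell reused.
Route from M: up to I, right to J, up to D, 2× left (reaching B), down to H — 6 moves in all.
Check: order respected (I at step 1, J at step 2).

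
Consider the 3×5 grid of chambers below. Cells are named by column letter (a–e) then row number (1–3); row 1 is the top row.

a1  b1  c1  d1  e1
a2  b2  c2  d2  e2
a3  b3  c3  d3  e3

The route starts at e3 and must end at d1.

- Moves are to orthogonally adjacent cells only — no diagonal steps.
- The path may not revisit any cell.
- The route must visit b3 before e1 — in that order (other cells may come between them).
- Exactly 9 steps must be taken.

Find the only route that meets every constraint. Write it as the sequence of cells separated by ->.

The waypoints must appear in the order b3, e1, with no cell reused.
Route from e3: left 3 to b3, up 1 to b2, right 3 to e2, up 1 to e1, left 1 to d1 — 9 moves in all.
Check: order respected (b3 at step 3, e1 at step 8); 9 moves as required.

e3 -> d3 -> c3 -> b3 -> b2 -> c2 -> d2 -> e2 -> e1 -> d1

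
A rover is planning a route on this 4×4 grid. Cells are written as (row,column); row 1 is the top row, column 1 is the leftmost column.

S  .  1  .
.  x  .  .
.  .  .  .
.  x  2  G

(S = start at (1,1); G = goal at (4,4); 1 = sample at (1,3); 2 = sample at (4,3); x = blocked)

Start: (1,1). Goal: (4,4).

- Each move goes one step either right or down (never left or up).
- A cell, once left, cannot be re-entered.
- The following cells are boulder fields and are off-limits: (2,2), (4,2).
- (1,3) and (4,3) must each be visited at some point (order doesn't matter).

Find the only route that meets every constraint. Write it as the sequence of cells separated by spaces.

(1,1) (1,2) (1,3) (2,3) (3,3) (4,3) (4,4)

Moves only go right or down, so the column and row indices never decrease.
Route from (1,1): right 2 to (1,3), down 3 to (4,3), right 1 to (4,4) — 6 moves in all.
Check: all required cells visited.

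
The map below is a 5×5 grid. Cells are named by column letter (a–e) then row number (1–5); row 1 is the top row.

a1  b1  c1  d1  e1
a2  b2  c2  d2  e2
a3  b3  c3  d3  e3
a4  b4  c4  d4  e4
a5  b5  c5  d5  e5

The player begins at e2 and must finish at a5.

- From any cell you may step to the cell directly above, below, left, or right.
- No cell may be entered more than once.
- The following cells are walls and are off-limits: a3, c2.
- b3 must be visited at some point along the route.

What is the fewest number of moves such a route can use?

Any route passes through b3 somewhere between e2 and a5. Summing Manhattan distances along the two legs (e2 → b3 → a5) gives a lower bound of 4 + 3 = 7 moves.
A route of 7 moves achieves this: e2 → e3 → d3 → c3 → b3 → b4 → b5 → a5.
Since 7 matches the lower bound, it is optimal.

7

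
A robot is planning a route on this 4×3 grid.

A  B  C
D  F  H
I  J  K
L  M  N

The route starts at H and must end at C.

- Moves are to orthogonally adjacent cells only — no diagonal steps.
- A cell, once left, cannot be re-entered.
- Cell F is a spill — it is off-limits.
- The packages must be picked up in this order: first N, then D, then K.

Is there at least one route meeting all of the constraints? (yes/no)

Ignoring the required order, 2 revisit-free routes from H to C pass through all of N, D, and K; the waypoint orders that occur are K → N → D (2) — never N → D → K.

no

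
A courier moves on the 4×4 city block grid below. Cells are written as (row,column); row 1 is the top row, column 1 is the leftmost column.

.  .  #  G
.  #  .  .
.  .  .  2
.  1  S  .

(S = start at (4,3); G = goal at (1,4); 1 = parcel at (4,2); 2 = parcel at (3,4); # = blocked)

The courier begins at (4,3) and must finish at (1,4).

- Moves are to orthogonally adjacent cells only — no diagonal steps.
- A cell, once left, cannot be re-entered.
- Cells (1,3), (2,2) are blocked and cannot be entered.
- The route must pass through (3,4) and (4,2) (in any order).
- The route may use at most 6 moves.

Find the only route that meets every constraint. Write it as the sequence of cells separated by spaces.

(4,3) (4,2) (3,2) (3,3) (3,4) (2,4) (1,4)

Any route must reach (3,4) and (4,2) and still end at (1,4) within 6 moves, so the order of the required stops is forced.
Route from (4,3): left 1 to (4,2), up 1 to (3,2), right 2 to (3,4), up 2 to (1,4) — 6 moves in all.
Check: all required cells visited; 6 ≤ 6 moves.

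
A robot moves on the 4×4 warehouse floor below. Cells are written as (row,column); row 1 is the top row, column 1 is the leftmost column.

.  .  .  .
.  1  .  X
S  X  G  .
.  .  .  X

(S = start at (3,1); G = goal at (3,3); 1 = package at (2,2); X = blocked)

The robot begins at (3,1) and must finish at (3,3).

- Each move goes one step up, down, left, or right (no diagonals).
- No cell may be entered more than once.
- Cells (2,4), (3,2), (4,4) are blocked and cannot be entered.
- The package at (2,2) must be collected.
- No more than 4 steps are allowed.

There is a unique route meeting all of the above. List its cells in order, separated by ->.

The 4-move cap with required stops at (2,2) leaves no slack for detours.
Route from (3,1): up 1 to (2,1), right 2 to (2,3), down 1 to (3,3) — 4 moves in all.
Check: all required cells visited; 4 ≤ 4 moves.

(3,1) -> (2,1) -> (2,2) -> (2,3) -> (3,3)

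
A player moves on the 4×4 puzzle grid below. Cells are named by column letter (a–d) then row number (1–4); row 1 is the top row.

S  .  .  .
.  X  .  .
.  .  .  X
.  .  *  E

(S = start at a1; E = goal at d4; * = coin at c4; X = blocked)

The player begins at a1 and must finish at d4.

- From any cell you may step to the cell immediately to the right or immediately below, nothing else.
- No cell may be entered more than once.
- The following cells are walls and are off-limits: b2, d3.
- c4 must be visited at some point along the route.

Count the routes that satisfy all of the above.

A right/down-only route from a1 to d4 makes exactly 3 down-moves and 3 right-moves in some order.
With no other constraints that would be C(6,3) = 20 routes.
Split at c4 and multiply the segment counts (each segment already excludes blocked cells): a1→c4: 4; c4→d4: 1; product = 4.
That gives 4 routes.

4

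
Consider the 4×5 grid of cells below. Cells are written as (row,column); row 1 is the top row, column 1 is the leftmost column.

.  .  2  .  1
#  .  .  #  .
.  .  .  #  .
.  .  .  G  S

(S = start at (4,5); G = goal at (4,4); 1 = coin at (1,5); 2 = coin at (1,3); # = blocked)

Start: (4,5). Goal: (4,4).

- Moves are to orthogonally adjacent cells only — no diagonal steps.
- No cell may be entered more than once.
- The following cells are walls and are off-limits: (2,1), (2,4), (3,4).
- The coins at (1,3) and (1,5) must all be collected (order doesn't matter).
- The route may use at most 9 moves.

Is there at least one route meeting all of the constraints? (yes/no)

yes

One route that works: (4,5) → (3,5) → (2,5) → (1,5) → (1,4) → (1,3) → (2,3) → (3,3) → (4,3) → (4,4).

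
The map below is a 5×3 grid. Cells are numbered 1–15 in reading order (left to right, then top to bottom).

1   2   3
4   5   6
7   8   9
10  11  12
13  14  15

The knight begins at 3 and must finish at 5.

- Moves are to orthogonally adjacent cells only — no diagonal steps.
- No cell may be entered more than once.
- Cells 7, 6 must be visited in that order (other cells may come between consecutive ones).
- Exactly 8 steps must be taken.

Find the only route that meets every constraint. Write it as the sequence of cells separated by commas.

The waypoints must appear in the order 7, 6, with no cell reused.
Route from 3: left 2 to 1, down 2 to 7, right 2 to 9, up 1 to 6, left 1 to 5 — 8 moves in all.
Check: order respected (7 at step 4, 6 at step 7); 8 moves as required.

3, 2, 1, 4, 7, 8, 9, 6, 5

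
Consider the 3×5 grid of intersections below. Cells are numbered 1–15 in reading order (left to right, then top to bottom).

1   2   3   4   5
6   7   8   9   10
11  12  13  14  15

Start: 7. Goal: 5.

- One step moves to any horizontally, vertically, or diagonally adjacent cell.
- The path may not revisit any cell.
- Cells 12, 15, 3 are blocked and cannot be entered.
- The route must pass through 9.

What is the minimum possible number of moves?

Any route passes through 9 somewhere between 7 and 5. Summing Chebyshev distances along the two legs (7 → 9 → 5) gives a lower bound of 2 + 1 = 3 moves.
A route of 3 moves achieves this: 7 → 8 → 9 → 5.
Since 3 matches the lower bound, it is optimal.

3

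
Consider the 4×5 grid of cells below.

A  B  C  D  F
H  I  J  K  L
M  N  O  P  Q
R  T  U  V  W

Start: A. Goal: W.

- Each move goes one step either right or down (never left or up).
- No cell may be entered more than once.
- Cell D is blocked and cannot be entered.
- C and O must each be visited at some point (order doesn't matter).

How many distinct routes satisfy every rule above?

A right/down-only route from A to W makes exactly 3 down-moves and 4 right-moves in some order.
With no other constraints that would be C(7,3) = 35 routes.
A monotone route can only reach the required cells in the order C, O, so split there and multiply the segment counts (each segment already excludes blocked cells): A→C: 1; C→O: 1; O→W: 3; product = 3.
That gives 3 routes.

3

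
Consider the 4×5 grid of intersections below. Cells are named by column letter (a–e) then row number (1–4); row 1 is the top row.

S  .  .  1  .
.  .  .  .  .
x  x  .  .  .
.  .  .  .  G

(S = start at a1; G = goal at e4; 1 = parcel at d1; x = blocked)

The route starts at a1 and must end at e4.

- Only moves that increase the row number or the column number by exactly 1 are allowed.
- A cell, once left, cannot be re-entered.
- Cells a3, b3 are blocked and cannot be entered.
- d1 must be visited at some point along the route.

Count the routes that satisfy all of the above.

4

A right/down-only route from a1 to e4 makes exactly 3 down-moves and 4 right-moves in some order.
With no other constraints that would be C(7,3) = 35 routes.
Split at d1 and multiply the segment counts (each segment already excludes blocked cells): a1→d1: 1; d1→e4: 4; product = 4.
That gives 4 routes.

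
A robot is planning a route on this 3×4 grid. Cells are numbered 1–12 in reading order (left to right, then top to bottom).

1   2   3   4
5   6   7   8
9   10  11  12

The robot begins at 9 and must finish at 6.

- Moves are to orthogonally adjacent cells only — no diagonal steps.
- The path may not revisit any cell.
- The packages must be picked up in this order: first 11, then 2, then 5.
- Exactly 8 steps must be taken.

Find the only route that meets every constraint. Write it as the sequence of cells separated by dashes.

The waypoints must appear in the order 11, 2, 5, with no cell reused.
Route from 9: 2× right (reaching 11), 2× up (reaching 3), 2× left (reaching 1), down to 5, right to 6 — 8 moves in all.
Check: order respected (11 at step 2, 2 at step 5, 5 at step 7); 8 moves as required.

9 - 10 - 11 - 7 - 3 - 2 - 1 - 5 - 6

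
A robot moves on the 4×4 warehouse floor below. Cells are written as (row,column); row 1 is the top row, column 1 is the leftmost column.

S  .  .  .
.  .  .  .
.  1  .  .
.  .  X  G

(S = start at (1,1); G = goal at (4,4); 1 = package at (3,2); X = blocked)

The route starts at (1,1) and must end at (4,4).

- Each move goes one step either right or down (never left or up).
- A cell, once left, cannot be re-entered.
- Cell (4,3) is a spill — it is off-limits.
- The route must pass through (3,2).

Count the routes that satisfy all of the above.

3

A right/down-only route from (1,1) to (4,4) makes exactly 3 down-moves and 3 right-moves in some order.
With no other constraints that would be C(6,3) = 20 routes.
Split at (3,2) and multiply the segment counts (each segment already excludes blocked cells): (1,1)→(3,2): 3; (3,2)→(4,4): 1; product = 3.
That gives 3 routes.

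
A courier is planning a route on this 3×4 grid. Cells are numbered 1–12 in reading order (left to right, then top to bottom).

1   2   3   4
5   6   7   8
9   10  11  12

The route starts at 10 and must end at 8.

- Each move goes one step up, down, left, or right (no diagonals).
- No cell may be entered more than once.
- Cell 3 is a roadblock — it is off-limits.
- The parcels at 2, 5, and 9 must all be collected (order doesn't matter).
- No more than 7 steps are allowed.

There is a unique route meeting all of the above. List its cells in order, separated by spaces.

The 7-move cap with required stops at 2, 5, 9 leaves no slack for detours.
Route from 10: left to 9, 2× up (reaching 1), right to 2, down to 6, 2× right (reaching 8) — 7 moves in all.
Check: all required cells visited; 7 ≤ 7 moves.

10 9 5 1 2 6 7 8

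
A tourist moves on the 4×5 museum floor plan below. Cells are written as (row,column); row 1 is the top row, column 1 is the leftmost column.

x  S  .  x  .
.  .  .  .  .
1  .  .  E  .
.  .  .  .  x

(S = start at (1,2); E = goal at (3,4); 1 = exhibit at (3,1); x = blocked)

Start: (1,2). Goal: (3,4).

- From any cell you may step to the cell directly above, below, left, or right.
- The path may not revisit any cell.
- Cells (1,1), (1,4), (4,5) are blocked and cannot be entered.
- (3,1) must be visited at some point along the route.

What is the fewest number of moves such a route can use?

Any route passes through (3,1) somewhere between (1,2) and (3,4). Summing Manhattan distances along the two legs ((1,2) → (3,1) → (3,4)) gives a lower bound of 3 + 3 = 6 moves.
A route of 6 moves achieves this: (1,2) → (2,2) → (2,1) → (3,1) → (3,2) → (3,3) → (3,4).
Since 6 matches the lower bound, it is optimal.

6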